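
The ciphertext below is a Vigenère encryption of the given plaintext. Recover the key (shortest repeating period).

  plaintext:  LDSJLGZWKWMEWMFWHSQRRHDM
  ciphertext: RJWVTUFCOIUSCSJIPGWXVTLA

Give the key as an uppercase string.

GGEMIO

  i= 0: R-L =  6 → G
  i= 1: J-D =  6 → G
  i= 2: W-S =  4 → E
  i= 3: V-J = 12 → M
  i= 4: T-L =  8 → I
  i= 5: U-G = 14 → O
  i= 6: F-Z =  6 → G
  i= 7: C-W =  6 → G
  i= 8: O-K =  4 → E
  i= 9: I-W = 12 → M
  i=10: U-M =  8 → I
  i=11: S-E = 14 → O
  i=12: C-W =  6 → G
  i=13: S-M =  6 → G
  i=14: J-F =  4 → E
  i=15: I-W = 12 → M
  i=16: P-H =  8 → I
  i=17: G-S = 14 → O
  i=18: W-Q =  6 → G
  i=19: X-R =  6 → G
  i=20: V-R =  4 → E
  i=21: T-H = 12 → M
  i=22: L-D =  8 → I
  i=23: A-M = 14 → O
  shifts repeat with period 6: GGEMIO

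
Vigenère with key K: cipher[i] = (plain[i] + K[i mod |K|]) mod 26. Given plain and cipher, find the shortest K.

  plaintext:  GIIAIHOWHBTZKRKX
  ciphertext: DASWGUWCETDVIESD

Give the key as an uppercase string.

XSKWYNIG

  i= 0: D-G = 23 → X
  i= 1: A-I = 18 → S
  i= 2: S-I = 10 → K
  i= 3: W-A = 22 → W
  i= 4: G-I = 24 → Y
  i= 5: U-H = 13 → N
  i= 6: W-O =  8 → I
  i= 7: C-W =  6 → G
  i= 8: E-H = 23 → X
  i= 9: T-B = 18 → S
  i=10: D-T = 10 → K
  i=11: V-Z = 22 → W
  i=12: I-K = 24 → Y
  i=13: E-R = 13 → N
  i=14: S-K =  8 → I
  i=15: D-X =  6 → G
  shifts repeat with period 8: XSKWYNIG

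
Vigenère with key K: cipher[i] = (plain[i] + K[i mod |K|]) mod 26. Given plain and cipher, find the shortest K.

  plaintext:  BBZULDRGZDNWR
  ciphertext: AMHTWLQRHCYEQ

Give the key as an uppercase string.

ZLI

  i= 0: A-B = 25 → Z
  i= 1: M-B = 11 → L
  i= 2: H-Z =  8 → I
  i= 3: T-U = 25 → Z
  i= 4: W-L = 11 → L
  i= 5: L-D =  8 → I
  i= 6: Q-R = 25 → Z
  i= 7: R-G = 11 → L
  i= 8: H-Z =  8 → I
  i= 9: C-D = 25 → Z
  i=10: Y-N = 11 → L
  i=11: E-W =  8 → I
  i=12: Q-R = 25 → Z
  shifts repeat with period 3: ZLI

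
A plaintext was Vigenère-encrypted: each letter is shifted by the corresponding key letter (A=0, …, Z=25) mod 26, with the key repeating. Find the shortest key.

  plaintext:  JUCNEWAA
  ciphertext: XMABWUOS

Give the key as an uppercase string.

OSY

  i= 0: X-J = 14 → O
  i= 1: M-U = 18 → S
  i= 2: A-C = 24 → Y
  i= 3: B-N = 14 → O
  i= 4: W-E = 18 → S
  i= 5: U-W = 24 → Y
  i= 6: O-A = 14 → O
  i= 7: S-A = 18 → S
  shifts repeat with period 3: OSY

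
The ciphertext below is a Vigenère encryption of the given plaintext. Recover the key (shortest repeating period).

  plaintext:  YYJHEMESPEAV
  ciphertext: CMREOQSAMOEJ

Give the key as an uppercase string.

EOIXK

  i= 0: C-Y =  4 → E
  i= 1: M-Y = 14 → O
  i= 2: R-J =  8 → I
  i= 3: E-H = 23 → X
  i= 4: O-E = 10 → K
  i= 5: Q-M =  4 → E
  i= 6: S-E = 14 → O
  i= 7: A-S =  8 → I
  i= 8: M-P = 23 → X
  i= 9: O-E = 10 → K
  i=10: E-A =  4 → E
  i=11: J-V = 14 → O
  shifts repeat with period 5: EOIXK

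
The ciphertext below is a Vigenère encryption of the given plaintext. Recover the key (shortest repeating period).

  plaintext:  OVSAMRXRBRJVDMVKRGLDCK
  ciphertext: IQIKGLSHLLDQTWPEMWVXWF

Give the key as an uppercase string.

UVQKU

  i= 0: I-O = 20 → U
  i= 1: Q-V = 21 → V
  i= 2: I-S = 16 → Q
  i= 3: K-A = 10 → K
  i= 4: G-M = 20 → U
  i= 5: L-R = 20 → U
  i= 6: S-X = 21 → V
  i= 7: H-R = 16 → Q
  i= 8: L-B = 10 → K
  i= 9: L-R = 20 → U
  i=10: D-J = 20 → U
  i=11: Q-V = 21 → V
  i=12: T-D = 16 → Q
  i=13: W-M = 10 → K
  i=14: P-V = 20 → U
  i=15: E-K = 20 → U
  i=16: M-R = 21 → V
  i=17: W-G = 16 → Q
  i=18: V-L = 10 → K
  i=19: X-D = 20 → U
  i=20: W-C = 20 → U
  i=21: F-K = 21 → V
  shifts repeat with period 5: UVQKU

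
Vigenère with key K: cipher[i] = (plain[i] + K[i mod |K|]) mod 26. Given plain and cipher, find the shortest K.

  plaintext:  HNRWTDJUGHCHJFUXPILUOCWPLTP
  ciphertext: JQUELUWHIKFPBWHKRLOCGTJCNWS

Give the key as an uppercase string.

CDDISRNN

  i= 0: J-H =  2 → C
  i= 1: Q-N =  3 → D
  i= 2: U-R =  3 → D
  i= 3: E-W =  8 → I
  i= 4: L-T = 18 → S
  i= 5: U-D = 17 → R
  i= 6: W-J = 13 → N
  i= 7: H-U = 13 → N
  i= 8: I-G =  2 → C
  i= 9: K-H =  3 → D
  i=10: F-C =  3 → D
  i=11: P-H =  8 → I
  i=12: B-J = 18 → S
  i=13: W-F = 17 → R
  i=14: H-U = 13 → N
  i=15: K-X = 13 → N
  i=16: R-P =  2 → C
  i=17: L-I =  3 → D
  i=18: O-L =  3 → D
  i=19: C-U =  8 → I
  i=20: G-O = 18 → S
  i=21: T-C = 17 → R
  i=22: J-W = 13 → N
  i=23: C-P = 13 → N
  i=24: N-L =  2 → C
  i=25: W-T =  3 → D
  i=26: S-P =  3 → D
  shifts repeat with period 8: CDDISRNN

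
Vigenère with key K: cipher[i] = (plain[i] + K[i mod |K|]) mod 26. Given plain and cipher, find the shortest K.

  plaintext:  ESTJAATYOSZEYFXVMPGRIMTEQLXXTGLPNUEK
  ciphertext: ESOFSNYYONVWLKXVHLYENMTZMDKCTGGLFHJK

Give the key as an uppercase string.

  i= 0: E-E =  0 → A
  i= 1: S-S =  0 → A
  i= 2: O-T = 21 → V
  i= 3: F-J = 22 → W
  i= 4: S-A = 18 → S
  i= 5: N-A = 13 → N
  i= 6: Y-T =  5 → F
  i= 7: Y-Y =  0 → A
  i= 8: O-O =  0 → A
  i= 9: N-S = 21 → V
  i=10: V-Z = 22 → W
  i=11: W-E = 18 → S
  i=12: L-Y = 13 → N
  i=13: K-F =  5 → F
  i=14: X-X =  0 → A
  i=15: V-V =  0 → A
  i=16: H-M = 21 → V
  i=17: L-P = 22 → W
  i=18: Y-G = 18 → S
  i=19: E-R = 13 → N
  i=20: N-I =  5 → F
  i=21: M-M =  0 → A
  i=22: T-T =  0 → A
  i=23: Z-E = 21 → V
  i=24: M-Q = 22 → W
  i=25: D-L = 18 → S
  i=26: K-X = 13 → N
  i=27: C-X =  5 → F
  i=28: T-T =  0 → A
  i=29: G-G =  0 → A
  i=30: G-L = 21 → V
  i=31: L-P = 22 → W
  i=32: F-N = 18 → S
  i=33: H-U = 13 → N
  i=34: J-E =  5 → F
  i=35: K-K =  0 → A
  shifts repeat with period 7: AAVWSNF

AAVWSNF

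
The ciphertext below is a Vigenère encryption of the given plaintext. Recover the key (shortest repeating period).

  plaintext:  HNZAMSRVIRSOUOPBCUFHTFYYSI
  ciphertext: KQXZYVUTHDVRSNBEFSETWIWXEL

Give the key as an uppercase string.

  i= 0: K-H =  3 → D
  i= 1: Q-N =  3 → D
  i= 2: X-Z = 24 → Y
  i= 3: Z-A = 25 → Z
  i= 4: Y-M = 12 → M
  i= 5: V-S =  3 → D
  i= 6: U-R =  3 → D
  i= 7: T-V = 24 → Y
  i= 8: H-I = 25 → Z
  i= 9: D-R = 12 → M
  i=10: V-S =  3 → D
  i=11: R-O =  3 → D
  i=12: S-U = 24 → Y
  i=13: N-O = 25 → Z
  i=14: B-P = 12 → M
  i=15: E-B =  3 → D
  i=16: F-C =  3 → D
  i=17: S-U = 24 → Y
  i=18: E-F = 25 → Z
  i=19: T-H = 12 → M
  i=20: W-T =  3 → D
  i=21: I-F =  3 → D
  i=22: W-Y = 24 → Y
  i=23: X-Y = 25 → Z
  i=24: E-S = 12 → M
  i=25: L-I =  3 → D
  shifts repeat with period 5: DDYZM

DDYZM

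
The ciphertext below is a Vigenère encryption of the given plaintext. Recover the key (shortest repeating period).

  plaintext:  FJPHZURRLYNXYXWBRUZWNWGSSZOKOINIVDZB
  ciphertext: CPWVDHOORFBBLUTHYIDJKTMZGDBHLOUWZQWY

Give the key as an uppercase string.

XGHOENX

  i= 0: C-F = 23 → X
  i= 1: P-J =  6 → G
  i= 2: W-P =  7 → H
  i= 3: V-H = 14 → O
  i= 4: D-Z =  4 → E
  i= 5: H-U = 13 → N
  i= 6: O-R = 23 → X
  i= 7: O-R = 23 → X
  i= 8: R-L =  6 → G
  i= 9: F-Y =  7 → H
  i=10: B-N = 14 → O
  i=11: B-X =  4 → E
  i=12: L-Y = 13 → N
  i=13: U-X = 23 → X
  i=14: T-W = 23 → X
  i=15: H-B =  6 → G
  i=16: Y-R =  7 → H
  i=17: I-U = 14 → O
  i=18: D-Z =  4 → E
  i=19: J-W = 13 → N
  i=20: K-N = 23 → X
  i=21: T-W = 23 → X
  i=22: M-G =  6 → G
  i=23: Z-S =  7 → H
  i=24: G-S = 14 → O
  i=25: D-Z =  4 → E
  i=26: B-O = 13 → N
  i=27: H-K = 23 → X
  i=28: L-O = 23 → X
  i=29: O-I =  6 → G
  i=30: U-N =  7 → H
  i=31: W-I = 14 → O
  i=32: Z-V =  4 → E
  i=33: Q-D = 13 → N
  i=34: W-Z = 23 → X
  i=35: Y-B = 23 → X
  shifts repeat with period 7: XGHOENX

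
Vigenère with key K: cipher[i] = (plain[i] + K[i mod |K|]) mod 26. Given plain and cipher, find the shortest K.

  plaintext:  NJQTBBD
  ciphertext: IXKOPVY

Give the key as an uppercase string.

VOU

  i= 0: I-N = 21 → V
  i= 1: X-J = 14 → O
  i= 2: K-Q = 20 → U
  i= 3: O-T = 21 → V
  i= 4: P-B = 14 → O
  i= 5: V-B = 20 → U
  i= 6: Y-D = 21 → V
  shifts repeat with period 3: VOU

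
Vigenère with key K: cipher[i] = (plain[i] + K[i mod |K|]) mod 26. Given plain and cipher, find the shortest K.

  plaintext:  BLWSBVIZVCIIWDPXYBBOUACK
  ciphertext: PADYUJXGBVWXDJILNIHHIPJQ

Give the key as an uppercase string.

  i= 0: P-B = 14 → O
  i= 1: A-L = 15 → P
  i= 2: D-W =  7 → H
  i= 3: Y-S =  6 → G
  i= 4: U-B = 19 → T
  i= 5: J-V = 14 → O
  i= 6: X-I = 15 → P
  i= 7: G-Z =  7 → H
  i= 8: B-V =  6 → G
  i= 9: V-C = 19 → T
  i=10: W-I = 14 → O
  i=11: X-I = 15 → P
  i=12: D-W =  7 → H
  i=13: J-D =  6 → G
  i=14: I-P = 19 → T
  i=15: L-X = 14 → O
  i=16: N-Y = 15 → P
  i=17: I-B =  7 → H
  i=18: H-B =  6 → G
  i=19: H-O = 19 → T
  i=20: I-U = 14 → O
  i=21: P-A = 15 → P
  i=22: J-C =  7 → H
  i=23: Q-K =  6 → G
  shifts repeat with period 5: OPHGT

OPHGT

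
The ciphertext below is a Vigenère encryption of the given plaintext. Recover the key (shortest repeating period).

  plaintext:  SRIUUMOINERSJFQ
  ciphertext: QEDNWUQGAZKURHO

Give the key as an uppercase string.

YNVTCIC

  i= 0: Q-S = 24 → Y
  i= 1: E-R = 13 → N
  i= 2: D-I = 21 → V
  i= 3: N-U = 19 → T
  i= 4: W-U =  2 → C
  i= 5: U-M =  8 → I
  i= 6: Q-O =  2 → C
  i= 7: G-I = 24 → Y
  i= 8: A-N = 13 → N
  i= 9: Z-E = 21 → V
  i=10: K-R = 19 → T
  i=11: U-S =  2 → C
  i=12: R-J =  8 → I
  i=13: H-F =  2 → C
  i=14: O-Q = 24 → Y
  shifts repeat with period 7: YNVTCIC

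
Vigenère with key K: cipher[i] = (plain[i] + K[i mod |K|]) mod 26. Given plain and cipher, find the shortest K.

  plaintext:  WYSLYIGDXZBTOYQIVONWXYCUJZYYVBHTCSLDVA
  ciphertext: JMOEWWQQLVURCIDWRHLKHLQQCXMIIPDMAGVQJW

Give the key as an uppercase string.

  i= 0: J-W = 13 → N
  i= 1: M-Y = 14 → O
  i= 2: O-S = 22 → W
  i= 3: E-L = 19 → T
  i= 4: W-Y = 24 → Y
  i= 5: W-I = 14 → O
  i= 6: Q-G = 10 → K
  i= 7: Q-D = 13 → N
  i= 8: L-X = 14 → O
  i= 9: V-Z = 22 → W
  i=10: U-B = 19 → T
  i=11: R-T = 24 → Y
  i=12: C-O = 14 → O
  i=13: I-Y = 10 → K
  i=14: D-Q = 13 → N
  i=15: W-I = 14 → O
  i=16: R-V = 22 → W
  i=17: H-O = 19 → T
  i=18: L-N = 24 → Y
  i=19: K-W = 14 → O
  i=20: H-X = 10 → K
  i=21: L-Y = 13 → N
  i=22: Q-C = 14 → O
  i=23: Q-U = 22 → W
  i=24: C-J = 19 → T
  i=25: X-Z = 24 → Y
  i=26: M-Y = 14 → O
  i=27: I-Y = 10 → K
  i=28: I-V = 13 → N
  i=29: P-B = 14 → O
  i=30: D-H = 22 → W
  i=31: M-T = 19 → T
  i=32: A-C = 24 → Y
  i=33: G-S = 14 → O
  i=34: V-L = 10 → K
  i=35: Q-D = 13 → N
  i=36: J-V = 14 → O
  i=37: W-A = 22 → W
  shifts repeat with period 7: NOWTYOK

NOWTYOK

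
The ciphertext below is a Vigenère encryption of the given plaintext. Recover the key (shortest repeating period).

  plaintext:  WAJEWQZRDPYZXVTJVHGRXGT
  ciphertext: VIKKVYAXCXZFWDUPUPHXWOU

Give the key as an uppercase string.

  i= 0: V-W = 25 → Z
  i= 1: I-A =  8 → I
  i= 2: K-J =  1 → B
  i= 3: K-E =  6 → G
  i= 4: V-W = 25 → Z
  i= 5: Y-Q =  8 → I
  i= 6: A-Z =  1 → B
  i= 7: X-R =  6 → G
  i= 8: C-D = 25 → Z
  i= 9: X-P =  8 → I
  i=10: Z-Y =  1 → B
  i=11: F-Z =  6 → G
  i=12: W-X = 25 → Z
  i=13: D-V =  8 → I
  i=14: U-T =  1 → B
  i=15: P-J =  6 → G
  i=16: U-V = 25 → Z
  i=17: P-H =  8 → I
  i=18: H-G =  1 → B
  i=19: X-R =  6 → G
  i=20: W-X = 25 → Z
  i=21: O-G =  8 → I
  i=22: U-T =  1 → B
  shifts repeat with period 4: ZIBG

ZIBG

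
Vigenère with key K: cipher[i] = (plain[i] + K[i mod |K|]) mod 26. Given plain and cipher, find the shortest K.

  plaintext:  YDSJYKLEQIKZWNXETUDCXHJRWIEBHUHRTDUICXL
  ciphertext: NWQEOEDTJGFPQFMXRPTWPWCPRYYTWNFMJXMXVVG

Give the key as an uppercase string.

PTYVQUS

  i= 0: N-Y = 15 → P
  i= 1: W-D = 19 → T
  i= 2: Q-S = 24 → Y
  i= 3: E-J = 21 → V
  i= 4: O-Y = 16 → Q
  i= 5: E-K = 20 → U
  i= 6: D-L = 18 → S
  i= 7: T-E = 15 → P
  i= 8: J-Q = 19 → T
  i= 9: G-I = 24 → Y
  i=10: F-K = 21 → V
  i=11: P-Z = 16 → Q
  i=12: Q-W = 20 → U
  i=13: F-N = 18 → S
  i=14: M-X = 15 → P
  i=15: X-E = 19 → T
  i=16: R-T = 24 → Y
  i=17: P-U = 21 → V
  i=18: T-D = 16 → Q
  i=19: W-C = 20 → U
  i=20: P-X = 18 → S
  i=21: W-H = 15 → P
  i=22: C-J = 19 → T
  i=23: P-R = 24 → Y
  i=24: R-W = 21 → V
  i=25: Y-I = 16 → Q
  i=26: Y-E = 20 → U
  i=27: T-B = 18 → S
  i=28: W-H = 15 → P
  i=29: N-U = 19 → T
  i=30: F-H = 24 → Y
  i=31: M-R = 21 → V
  i=32: J-T = 16 → Q
  i=33: X-D = 20 → U
  i=34: M-U = 18 → S
  i=35: X-I = 15 → P
  i=36: V-C = 19 → T
  i=37: V-X = 24 → Y
  i=38: G-L = 21 → V
  shifts repeat with period 7: PTYVQUS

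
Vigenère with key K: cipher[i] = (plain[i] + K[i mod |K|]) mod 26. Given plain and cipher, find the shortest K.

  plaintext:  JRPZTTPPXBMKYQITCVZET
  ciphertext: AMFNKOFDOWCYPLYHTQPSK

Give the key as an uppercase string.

  i= 0: A-J = 17 → R
  i= 1: M-R = 21 → V
  i= 2: F-P = 16 → Q
  i= 3: N-Z = 14 → O
  i= 4: K-T = 17 → R
  i= 5: O-T = 21 → V
  i= 6: F-P = 16 → Q
  i= 7: D-P = 14 → O
  i= 8: O-X = 17 → R
  i= 9: W-B = 21 → V
  i=10: C-M = 16 → Q
  i=11: Y-K = 14 → O
  i=12: P-Y = 17 → R
  i=13: L-Q = 21 → V
  i=14: Y-I = 16 → Q
  i=15: H-T = 14 → O
  i=16: T-C = 17 → R
  i=17: Q-V = 21 → V
  i=18: P-Z = 16 → Q
  i=19: S-E = 14 → O
  i=20: K-T = 17 → R
  shifts repeat with period 4: RVQO

RVQO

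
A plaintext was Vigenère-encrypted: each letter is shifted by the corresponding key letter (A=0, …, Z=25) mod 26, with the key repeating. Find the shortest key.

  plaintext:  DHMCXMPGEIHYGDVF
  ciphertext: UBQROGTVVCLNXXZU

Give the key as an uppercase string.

RUEP

  i= 0: U-D = 17 → R
  i= 1: B-H = 20 → U
  i= 2: Q-M =  4 → E
  i= 3: R-C = 15 → P
  i= 4: O-X = 17 → R
  i= 5: G-M = 20 → U
  i= 6: T-P =  4 → E
  i= 7: V-G = 15 → P
  i= 8: V-E = 17 → R
  i= 9: C-I = 20 → U
  i=10: L-H =  4 → E
  i=11: N-Y = 15 → P
  i=12: X-G = 17 → R
  i=13: X-D = 20 → U
  i=14: Z-V =  4 → E
  i=15: U-F = 15 → P
  shifts repeat with period 4: RUEP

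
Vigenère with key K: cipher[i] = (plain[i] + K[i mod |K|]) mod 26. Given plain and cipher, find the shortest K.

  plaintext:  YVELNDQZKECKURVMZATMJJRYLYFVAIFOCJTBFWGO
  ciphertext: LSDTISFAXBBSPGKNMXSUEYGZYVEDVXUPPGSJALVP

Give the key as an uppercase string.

NXZIVPPB

  i= 0: L-Y = 13 → N
  i= 1: S-V = 23 → X
  i= 2: D-E = 25 → Z
  i= 3: T-L =  8 → I
  i= 4: I-N = 21 → V
  i= 5: S-D = 15 → P
  i= 6: F-Q = 15 → P
  i= 7: A-Z =  1 → B
  i= 8: X-K = 13 → N
  i= 9: B-E = 23 → X
  i=10: B-C = 25 → Z
  i=11: S-K =  8 → I
  i=12: P-U = 21 → V
  i=13: G-R = 15 → P
  i=14: K-V = 15 → P
  i=15: N-M =  1 → B
  i=16: M-Z = 13 → N
  i=17: X-A = 23 → X
  i=18: S-T = 25 → Z
  i=19: U-M =  8 → I
  i=20: E-J = 21 → V
  i=21: Y-J = 15 → P
  i=22: G-R = 15 → P
  i=23: Z-Y =  1 → B
  i=24: Y-L = 13 → N
  i=25: V-Y = 23 → X
  i=26: E-F = 25 → Z
  i=27: D-V =  8 → I
  i=28: V-A = 21 → V
  i=29: X-I = 15 → P
  i=30: U-F = 15 → P
  i=31: P-O =  1 → B
  i=32: P-C = 13 → N
  i=33: G-J = 23 → X
  i=34: S-T = 25 → Z
  i=35: J-B =  8 → I
  i=36: A-F = 21 → V
  i=37: L-W = 15 → P
  i=38: V-G = 15 → P
  i=39: P-O =  1 → B
  shifts repeat with period 8: NXZIVPPB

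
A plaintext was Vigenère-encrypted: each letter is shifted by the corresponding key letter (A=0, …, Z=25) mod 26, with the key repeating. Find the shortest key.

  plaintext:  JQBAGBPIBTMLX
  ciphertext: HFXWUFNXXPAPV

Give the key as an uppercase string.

  i= 0: H-J = 24 → Y
  i= 1: F-Q = 15 → P
  i= 2: X-B = 22 → W
  i= 3: W-A = 22 → W
  i= 4: U-G = 14 → O
  i= 5: F-B =  4 → E
  i= 6: N-P = 24 → Y
  i= 7: X-I = 15 → P
  i= 8: X-B = 22 → W
  i= 9: P-T = 22 → W
  i=10: A-M = 14 → O
  i=11: P-L =  4 → E
  i=12: V-X = 24 → Y
  shifts repeat with period 6: YPWWOE

YPWWOE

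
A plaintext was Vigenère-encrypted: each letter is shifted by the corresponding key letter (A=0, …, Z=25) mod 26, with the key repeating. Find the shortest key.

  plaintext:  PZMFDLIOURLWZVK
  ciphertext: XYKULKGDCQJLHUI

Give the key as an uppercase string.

IZYP

  i= 0: X-P =  8 → I
  i= 1: Y-Z = 25 → Z
  i= 2: K-M = 24 → Y
  i= 3: U-F = 15 → P
  i= 4: L-D =  8 → I
  i= 5: K-L = 25 → Z
  i= 6: G-I = 24 → Y
  i= 7: D-O = 15 → P
  i= 8: C-U =  8 → I
  i= 9: Q-R = 25 → Z
  i=10: J-L = 24 → Y
  i=11: L-W = 15 → P
  i=12: H-Z =  8 → I
  i=13: U-V = 25 → Z
  i=14: I-K = 24 → Y
  shifts repeat with period 4: IZYP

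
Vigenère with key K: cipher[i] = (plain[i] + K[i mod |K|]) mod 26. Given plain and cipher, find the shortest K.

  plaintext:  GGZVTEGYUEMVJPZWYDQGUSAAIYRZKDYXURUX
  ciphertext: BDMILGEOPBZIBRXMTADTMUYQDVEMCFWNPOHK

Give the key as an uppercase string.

VXNNSCYQ

  i= 0: B-G = 21 → V
  i= 1: D-G = 23 → X
  i= 2: M-Z = 13 → N
  i= 3: I-V = 13 → N
  i= 4: L-T = 18 → S
  i= 5: G-E =  2 → C
  i= 6: E-G = 24 → Y
  i= 7: O-Y = 16 → Q
  i= 8: P-U = 21 → V
  i= 9: B-E = 23 → X
  i=10: Z-M = 13 → N
  i=11: I-V = 13 → N
  i=12: B-J = 18 → S
  i=13: R-P =  2 → C
  i=14: X-Z = 24 → Y
  i=15: M-W = 16 → Q
  i=16: T-Y = 21 → V
  i=17: A-D = 23 → X
  i=18: D-Q = 13 → N
  i=19: T-G = 13 → N
  i=20: M-U = 18 → S
  i=21: U-S =  2 → C
  i=22: Y-A = 24 → Y
  i=23: Q-A = 16 → Q
  i=24: D-I = 21 → V
  i=25: V-Y = 23 → X
  i=26: E-R = 13 → N
  i=27: M-Z = 13 → N
  i=28: C-K = 18 → S
  i=29: F-D =  2 → C
  i=30: W-Y = 24 → Y
  i=31: N-X = 16 → Q
  i=32: P-U = 21 → V
  i=33: O-R = 23 → X
  i=34: H-U = 13 → N
  i=35: K-X = 13 → N
  shifts repeat with period 8: VXNNSCYQ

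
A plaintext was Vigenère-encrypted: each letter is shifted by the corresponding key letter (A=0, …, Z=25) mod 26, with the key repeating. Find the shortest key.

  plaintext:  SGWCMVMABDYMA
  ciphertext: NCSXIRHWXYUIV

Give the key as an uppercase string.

  i= 0: N-S = 21 → V
  i= 1: C-G = 22 → W
  i= 2: S-W = 22 → W
  i= 3: X-C = 21 → V
  i= 4: I-M = 22 → W
  i= 5: R-V = 22 → W
  i= 6: H-M = 21 → V
  i= 7: W-A = 22 → W
  i= 8: X-B = 22 → W
  i= 9: Y-D = 21 → V
  i=10: U-Y = 22 → W
  i=11: I-M = 22 → W
  i=12: V-A = 21 → V
  shifts repeat with period 3: VWW

VWW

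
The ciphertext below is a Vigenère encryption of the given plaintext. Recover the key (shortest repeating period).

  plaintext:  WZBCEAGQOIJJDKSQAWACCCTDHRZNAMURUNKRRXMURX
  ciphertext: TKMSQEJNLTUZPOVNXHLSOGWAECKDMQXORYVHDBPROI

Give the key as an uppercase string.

  i= 0: T-W = 23 → X
  i= 1: K-Z = 11 → L
  i= 2: M-B = 11 → L
  i= 3: S-C = 16 → Q
  i= 4: Q-E = 12 → M
  i= 5: E-A =  4 → E
  i= 6: J-G =  3 → D
  i= 7: N-Q = 23 → X
  i= 8: L-O = 23 → X
  i= 9: T-I = 11 → L
  i=10: U-J = 11 → L
  i=11: Z-J = 16 → Q
  i=12: P-D = 12 → M
  i=13: O-K =  4 → E
  i=14: V-S =  3 → D
  i=15: N-Q = 23 → X
  i=16: X-A = 23 → X
  i=17: H-W = 11 → L
  i=18: L-A = 11 → L
  i=19: S-C = 16 → Q
  i=20: O-C = 12 → M
  i=21: G-C =  4 → E
  i=22: W-T =  3 → D
  i=23: A-D = 23 → X
  i=24: E-H = 23 → X
  i=25: C-R = 11 → L
  i=26: K-Z = 11 → L
  i=27: D-N = 16 → Q
  i=28: M-A = 12 → M
  i=29: Q-M =  4 → E
  i=30: X-U =  3 → D
  i=31: O-R = 23 → X
  i=32: R-U = 23 → X
  i=33: Y-N = 11 → L
  i=34: V-K = 11 → L
  i=35: H-R = 16 → Q
  i=36: D-R = 12 → M
  i=37: B-X =  4 → E
  i=38: P-M =  3 → D
  i=39: R-U = 23 → X
  i=40: O-R = 23 → X
  i=41: I-X = 11 → L
  shifts repeat with period 8: XLLQMEDX

XLLQMEDX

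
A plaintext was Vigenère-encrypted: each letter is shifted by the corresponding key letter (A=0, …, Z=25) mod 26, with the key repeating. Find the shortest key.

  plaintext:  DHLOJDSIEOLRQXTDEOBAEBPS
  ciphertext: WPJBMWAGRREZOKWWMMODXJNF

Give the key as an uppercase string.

  i= 0: W-D = 19 → T
  i= 1: P-H =  8 → I
  i= 2: J-L = 24 → Y
  i= 3: B-O = 13 → N
  i= 4: M-J =  3 → D
  i= 5: W-D = 19 → T
  i= 6: A-S =  8 → I
  i= 7: G-I = 24 → Y
  i= 8: R-E = 13 → N
  i= 9: R-O =  3 → D
  i=10: E-L = 19 → T
  i=11: Z-R =  8 → I
  i=12: O-Q = 24 → Y
  i=13: K-X = 13 → N
  i=14: W-T =  3 → D
  i=15: W-D = 19 → T
  i=16: M-E =  8 → I
  i=17: M-O = 24 → Y
  i=18: O-B = 13 → N
  i=19: D-A =  3 → D
  i=20: X-E = 19 → T
  i=21: J-B =  8 → I
  i=22: N-P = 24 → Y
  i=23: F-S = 13 → N
  shifts repeat with period 5: TIYND

TIYND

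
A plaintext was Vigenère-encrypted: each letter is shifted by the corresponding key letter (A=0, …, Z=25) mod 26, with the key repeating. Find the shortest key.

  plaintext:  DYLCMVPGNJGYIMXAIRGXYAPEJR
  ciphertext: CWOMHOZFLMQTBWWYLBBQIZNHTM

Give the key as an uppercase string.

ZYDKVTK

  i= 0: C-D = 25 → Z
  i= 1: W-Y = 24 → Y
  i= 2: O-L =  3 → D
  i= 3: M-C = 10 → K
  i= 4: H-M = 21 → V
  i= 5: O-V = 19 → T
  i= 6: Z-P = 10 → K
  i= 7: F-G = 25 → Z
  i= 8: L-N = 24 → Y
  i= 9: M-J =  3 → D
  i=10: Q-G = 10 → K
  i=11: T-Y = 21 → V
  i=12: B-I = 19 → T
  i=13: W-M = 10 → K
  i=14: W-X = 25 → Z
  i=15: Y-A = 24 → Y
  i=16: L-I =  3 → D
  i=17: B-R = 10 → K
  i=18: B-G = 21 → V
  i=19: Q-X = 19 → T
  i=20: I-Y = 10 → K
  i=21: Z-A = 25 → Z
  i=22: N-P = 24 → Y
  i=23: H-E =  3 → D
  i=24: T-J = 10 → K
  i=25: M-R = 21 → V
  shifts repeat with period 7: ZYDKVTK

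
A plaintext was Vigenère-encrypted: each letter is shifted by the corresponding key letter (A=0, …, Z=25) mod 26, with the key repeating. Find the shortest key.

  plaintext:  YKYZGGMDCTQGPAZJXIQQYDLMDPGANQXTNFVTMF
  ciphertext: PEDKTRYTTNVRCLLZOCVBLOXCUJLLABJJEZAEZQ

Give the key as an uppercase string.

  i= 0: P-Y = 17 → R
  i= 1: E-K = 20 → U
  i= 2: D-Y =  5 → F
  i= 3: K-Z = 11 → L
  i= 4: T-G = 13 → N
  i= 5: R-G = 11 → L
  i= 6: Y-M = 12 → M
  i= 7: T-D = 16 → Q
  i= 8: T-C = 17 → R
  i= 9: N-T = 20 → U
  i=10: V-Q =  5 → F
  i=11: R-G = 11 → L
  i=12: C-P = 13 → N
  i=13: L-A = 11 → L
  i=14: L-Z = 12 → M
  i=15: Z-J = 16 → Q
  i=16: O-X = 17 → R
  i=17: C-I = 20 → U
  i=18: V-Q =  5 → F
  i=19: B-Q = 11 → L
  i=20: L-Y = 13 → N
  i=21: O-D = 11 → L
  i=22: X-L = 12 → M
  i=23: C-M = 16 → Q
  i=24: U-D = 17 → R
  i=25: J-P = 20 → U
  i=26: L-G =  5 → F
  i=27: L-A = 11 → L
  i=28: A-N = 13 → N
  i=29: B-Q = 11 → L
  i=30: J-X = 12 → M
  i=31: J-T = 16 → Q
  i=32: E-N = 17 → R
  i=33: Z-F = 20 → U
  i=34: A-V =  5 → F
  i=35: E-T = 11 → L
  i=36: Z-M = 13 → N
  i=37: Q-F = 11 → L
  shifts repeat with period 8: RUFLNLMQ

RUFLNLMQ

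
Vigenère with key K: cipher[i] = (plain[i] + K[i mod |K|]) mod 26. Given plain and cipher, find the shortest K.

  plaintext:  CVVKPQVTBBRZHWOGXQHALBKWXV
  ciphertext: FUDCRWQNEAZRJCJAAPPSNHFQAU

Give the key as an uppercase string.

  i= 0: F-C =  3 → D
  i= 1: U-V = 25 → Z
  i= 2: D-V =  8 → I
  i= 3: C-K = 18 → S
  i= 4: R-P =  2 → C
  i= 5: W-Q =  6 → G
  i= 6: Q-V = 21 → V
  i= 7: N-T = 20 → U
  i= 8: E-B =  3 → D
  i= 9: A-B = 25 → Z
  i=10: Z-R =  8 → I
  i=11: R-Z = 18 → S
  i=12: J-H =  2 → C
  i=13: C-W =  6 → G
  i=14: J-O = 21 → V
  i=15: A-G = 20 → U
  i=16: A-X =  3 → D
  i=17: P-Q = 25 → Z
  i=18: P-H =  8 → I
  i=19: S-A = 18 → S
  i=20: N-L =  2 → C
  i=21: H-B =  6 → G
  i=22: F-K = 21 → V
  i=23: Q-W = 20 → U
  i=24: A-X =  3 → D
  i=25: U-V = 25 → Z
  shifts repeat with period 8: DZISCGVU

DZISCGVU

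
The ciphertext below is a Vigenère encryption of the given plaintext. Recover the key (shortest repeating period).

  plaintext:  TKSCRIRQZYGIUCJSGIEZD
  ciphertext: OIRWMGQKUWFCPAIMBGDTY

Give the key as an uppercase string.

VYZU

  i= 0: O-T = 21 → V
  i= 1: I-K = 24 → Y
  i= 2: R-S = 25 → Z
  i= 3: W-C = 20 → U
  i= 4: M-R = 21 → V
  i= 5: G-I = 24 → Y
  i= 6: Q-R = 25 → Z
  i= 7: K-Q = 20 → U
  i= 8: U-Z = 21 → V
  i= 9: W-Y = 24 → Y
  i=10: F-G = 25 → Z
  i=11: C-I = 20 → U
  i=12: P-U = 21 → V
  i=13: A-C = 24 → Y
  i=14: I-J = 25 → Z
  i=15: M-S = 20 → U
  i=16: B-G = 21 → V
  i=17: G-I = 24 → Y
  i=18: D-E = 25 → Z
  i=19: T-Z = 20 → U
  i=20: Y-D = 21 → V
  shifts repeat with period 4: VYZU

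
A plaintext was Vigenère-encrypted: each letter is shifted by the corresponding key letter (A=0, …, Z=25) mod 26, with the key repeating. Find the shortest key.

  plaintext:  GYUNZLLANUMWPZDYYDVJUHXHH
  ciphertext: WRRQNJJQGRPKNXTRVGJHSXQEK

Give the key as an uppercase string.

  i= 0: W-G = 16 → Q
  i= 1: R-Y = 19 → T
  i= 2: R-U = 23 → X
  i= 3: Q-N =  3 → D
  i= 4: N-Z = 14 → O
  i= 5: J-L = 24 → Y
  i= 6: J-L = 24 → Y
  i= 7: Q-A = 16 → Q
  i= 8: G-N = 19 → T
  i= 9: R-U = 23 → X
  i=10: P-M =  3 → D
  i=11: K-W = 14 → O
  i=12: N-P = 24 → Y
  i=13: X-Z = 24 → Y
  i=14: T-D = 16 → Q
  i=15: R-Y = 19 → T
  i=16: V-Y = 23 → X
  i=17: G-D =  3 → D
  i=18: J-V = 14 → O
  i=19: H-J = 24 → Y
  i=20: S-U = 24 → Y
  i=21: X-H = 16 → Q
  i=22: Q-X = 19 → T
  i=23: E-H = 23 → X
  i=24: K-H =  3 → D
  shifts repeat with period 7: QTXDOYY

QTXDOYY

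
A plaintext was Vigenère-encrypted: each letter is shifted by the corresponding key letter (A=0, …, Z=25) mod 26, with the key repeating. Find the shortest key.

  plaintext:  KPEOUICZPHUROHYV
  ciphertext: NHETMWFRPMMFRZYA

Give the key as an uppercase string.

DSAFSO

  i= 0: N-K =  3 → D
  i= 1: H-P = 18 → S
  i= 2: E-E =  0 → A
  i= 3: T-O =  5 → F
  i= 4: M-U = 18 → S
  i= 5: W-I = 14 → O
  i= 6: F-C =  3 → D
  i= 7: R-Z = 18 → S
  i= 8: P-P =  0 → A
  i= 9: M-H =  5 → F
  i=10: M-U = 18 → S
  i=11: F-R = 14 → O
  i=12: R-O =  3 → D
  i=13: Z-H = 18 → S
  i=14: Y-Y =  0 → A
  i=15: A-V =  5 → F
  shifts repeat with period 6: DSAFSO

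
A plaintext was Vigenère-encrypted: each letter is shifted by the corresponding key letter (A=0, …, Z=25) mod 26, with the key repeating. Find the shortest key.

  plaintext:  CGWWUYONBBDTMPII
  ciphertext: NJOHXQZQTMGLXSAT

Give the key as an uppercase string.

LDS

  i= 0: N-C = 11 → L
  i= 1: J-G =  3 → D
  i= 2: O-W = 18 → S
  i= 3: H-W = 11 → L
  i= 4: X-U =  3 → D
  i= 5: Q-Y = 18 → S
  i= 6: Z-O = 11 → L
  i= 7: Q-N =  3 → D
  i= 8: T-B = 18 → S
  i= 9: M-B = 11 → L
  i=10: G-D =  3 → D
  i=11: L-T = 18 → S
  i=12: X-M = 11 → L
  i=13: S-P =  3 → D
  i=14: A-I = 18 → S
  i=15: T-I = 11 → L
  shifts repeat with period 3: LDS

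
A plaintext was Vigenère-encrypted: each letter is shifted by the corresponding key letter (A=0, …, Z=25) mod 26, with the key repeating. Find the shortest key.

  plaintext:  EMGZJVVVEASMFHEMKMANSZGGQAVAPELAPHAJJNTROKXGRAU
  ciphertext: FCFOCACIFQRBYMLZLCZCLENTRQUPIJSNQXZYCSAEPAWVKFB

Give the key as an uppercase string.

  i= 0: F-E =  1 → B
  i= 1: C-M = 16 → Q
  i= 2: F-G = 25 → Z
  i= 3: O-Z = 15 → P
  i= 4: C-J = 19 → T
  i= 5: A-V =  5 → F
  i= 6: C-V =  7 → H
  i= 7: I-V = 13 → N
  i= 8: F-E =  1 → B
  i= 9: Q-A = 16 → Q
  i=10: R-S = 25 → Z
  i=11: B-M = 15 → P
  i=12: Y-F = 19 → T
  i=13: M-H =  5 → F
  i=14: L-E =  7 → H
  i=15: Z-M = 13 → N
  i=16: L-K =  1 → B
  i=17: C-M = 16 → Q
  i=18: Z-A = 25 → Z
  i=19: C-N = 15 → P
  i=20: L-S = 19 → T
  i=21: E-Z =  5 → F
  i=22: N-G =  7 → H
  i=23: T-G = 13 → N
  i=24: R-Q =  1 → B
  i=25: Q-A = 16 → Q
  i=26: U-V = 25 → Z
  i=27: P-A = 15 → P
  i=28: I-P = 19 → T
  i=29: J-E =  5 → F
  i=30: S-L =  7 → H
  i=31: N-A = 13 → N
  i=32: Q-P =  1 → B
  i=33: X-H = 16 → Q
  i=34: Z-A = 25 → Z
  i=35: Y-J = 15 → P
  i=36: C-J = 19 → T
  i=37: S-N =  5 → F
  i=38: A-T =  7 → H
  i=39: E-R = 13 → N
  i=40: P-O =  1 → B
  i=41: A-K = 16 → Q
  i=42: W-X = 25 → Z
  i=43: V-G = 15 → P
  i=44: K-R = 19 → T
  i=45: F-A =  5 → F
  i=46: B-U =  7 → H
  shifts repeat with period 8: BQZPTFHN

BQZPTFHN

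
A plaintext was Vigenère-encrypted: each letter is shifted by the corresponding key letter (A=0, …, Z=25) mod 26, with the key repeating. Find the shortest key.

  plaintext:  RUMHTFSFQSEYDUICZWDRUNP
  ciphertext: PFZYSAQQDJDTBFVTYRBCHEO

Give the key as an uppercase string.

YLNRZV

  i= 0: P-R = 24 → Y
  i= 1: F-U = 11 → L
  i= 2: Z-M = 13 → N
  i= 3: Y-H = 17 → R
  i= 4: S-T = 25 → Z
  i= 5: A-F = 21 → V
  i= 6: Q-S = 24 → Y
  i= 7: Q-F = 11 → L
  i= 8: D-Q = 13 → N
  i= 9: J-S = 17 → R
  i=10: D-E = 25 → Z
  i=11: T-Y = 21 → V
  i=12: B-D = 24 → Y
  i=13: F-U = 11 → L
  i=14: V-I = 13 → N
  i=15: T-C = 17 → R
  i=16: Y-Z = 25 → Z
  i=17: R-W = 21 → V
  i=18: B-D = 24 → Y
  i=19: C-R = 11 → L
  i=20: H-U = 13 → N
  i=21: E-N = 17 → R
  i=22: O-P = 25 → Z
  shifts repeat with period 6: YLNRZV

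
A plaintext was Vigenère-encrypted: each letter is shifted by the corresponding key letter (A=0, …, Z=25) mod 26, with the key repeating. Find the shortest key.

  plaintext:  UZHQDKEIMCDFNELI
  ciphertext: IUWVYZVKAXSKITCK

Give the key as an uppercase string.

OVPFVPRC

  i= 0: I-U = 14 → O
  i= 1: U-Z = 21 → V
  i= 2: W-H = 15 → P
  i= 3: V-Q =  5 → F
  i= 4: Y-D = 21 → V
  i= 5: Z-K = 15 → P
  i= 6: V-E = 17 → R
  i= 7: K-I =  2 → C
  i= 8: A-M = 14 → O
  i= 9: X-C = 21 → V
  i=10: S-D = 15 → P
  i=11: K-F =  5 → F
  i=12: I-N = 21 → V
  i=13: T-E = 15 → P
  i=14: C-L = 17 → R
  i=15: K-I =  2 → C
  shifts repeat with period 8: OVPFVPRC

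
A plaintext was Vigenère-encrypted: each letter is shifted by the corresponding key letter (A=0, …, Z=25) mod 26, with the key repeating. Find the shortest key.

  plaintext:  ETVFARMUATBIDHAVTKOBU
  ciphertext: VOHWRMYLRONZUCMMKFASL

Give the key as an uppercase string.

  i= 0: V-E = 17 → R
  i= 1: O-T = 21 → V
  i= 2: H-V = 12 → M
  i= 3: W-F = 17 → R
  i= 4: R-A = 17 → R
  i= 5: M-R = 21 → V
  i= 6: Y-M = 12 → M
  i= 7: L-U = 17 → R
  i= 8: R-A = 17 → R
  i= 9: O-T = 21 → V
  i=10: N-B = 12 → M
  i=11: Z-I = 17 → R
  i=12: U-D = 17 → R
  i=13: C-H = 21 → V
  i=14: M-A = 12 → M
  i=15: M-V = 17 → R
  i=16: K-T = 17 → R
  i=17: F-K = 21 → V
  i=18: A-O = 12 → M
  i=19: S-B = 17 → R
  i=20: L-U = 17 → R
  shifts repeat with period 4: RVMR

RVMR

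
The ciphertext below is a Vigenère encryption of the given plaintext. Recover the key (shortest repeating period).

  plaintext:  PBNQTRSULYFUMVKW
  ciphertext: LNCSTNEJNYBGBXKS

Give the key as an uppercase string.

  i= 0: L-P = 22 → W
  i= 1: N-B = 12 → M
  i= 2: C-N = 15 → P
  i= 3: S-Q =  2 → C
  i= 4: T-T =  0 → A
  i= 5: N-R = 22 → W
  i= 6: E-S = 12 → M
  i= 7: J-U = 15 → P
  i= 8: N-L =  2 → C
  i= 9: Y-Y =  0 → A
  i=10: B-F = 22 → W
  i=11: G-U = 12 → M
  i=12: B-M = 15 → P
  i=13: X-V =  2 → C
  i=14: K-K =  0 → A
  i=15: S-W = 22 → W
  shifts repeat with period 5: WMPCA

WMPCA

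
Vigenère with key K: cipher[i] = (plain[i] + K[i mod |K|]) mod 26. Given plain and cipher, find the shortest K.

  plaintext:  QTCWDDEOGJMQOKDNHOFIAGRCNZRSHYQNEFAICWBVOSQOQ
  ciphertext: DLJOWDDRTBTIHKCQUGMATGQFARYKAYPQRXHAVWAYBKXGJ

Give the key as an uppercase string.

NSHSTAZD

  i= 0: D-Q = 13 → N
  i= 1: L-T = 18 → S
  i= 2: J-C =  7 → H
  i= 3: O-W = 18 → S
  i= 4: W-D = 19 → T
  i= 5: D-D =  0 → A
  i= 6: D-E = 25 → Z
  i= 7: R-O =  3 → D
  i= 8: T-G = 13 → N
  i= 9: B-J = 18 → S
  i=10: T-M =  7 → H
  i=11: I-Q = 18 → S
  i=12: H-O = 19 → T
  i=13: K-K =  0 → A
  i=14: C-D = 25 → Z
  i=15: Q-N =  3 → D
  i=16: U-H = 13 → N
  i=17: G-O = 18 → S
  i=18: M-F =  7 → H
  i=19: A-I = 18 → S
  i=20: T-A = 19 → T
  i=21: G-G =  0 → A
  i=22: Q-R = 25 → Z
  i=23: F-C =  3 → D
  i=24: A-N = 13 → N
  i=25: R-Z = 18 → S
  i=26: Y-R =  7 → H
  i=27: K-S = 18 → S
  i=28: A-H = 19 → T
  i=29: Y-Y =  0 → A
  i=30: P-Q = 25 → Z
  i=31: Q-N =  3 → D
  i=32: R-E = 13 → N
  i=33: X-F = 18 → S
  i=34: H-A =  7 → H
  i=35: A-I = 18 → S
  i=36: V-C = 19 → T
  i=37: W-W =  0 → A
  i=38: A-B = 25 → Z
  i=39: Y-V =  3 → D
  i=40: B-O = 13 → N
  i=41: K-S = 18 → S
  i=42: X-Q =  7 → H
  i=43: G-O = 18 → S
  i=44: J-Q = 19 → T
  shifts repeat with period 8: NSHSTAZD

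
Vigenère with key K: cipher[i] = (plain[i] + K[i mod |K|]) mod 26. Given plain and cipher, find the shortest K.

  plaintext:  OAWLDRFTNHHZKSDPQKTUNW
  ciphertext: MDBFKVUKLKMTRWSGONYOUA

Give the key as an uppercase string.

  i= 0: M-O = 24 → Y
  i= 1: D-A =  3 → D
  i= 2: B-W =  5 → F
  i= 3: F-L = 20 → U
  i= 4: K-D =  7 → H
  i= 5: V-R =  4 → E
  i= 6: U-F = 15 → P
  i= 7: K-T = 17 → R
  i= 8: L-N = 24 → Y
  i= 9: K-H =  3 → D
  i=10: M-H =  5 → F
  i=11: T-Z = 20 → U
  i=12: R-K =  7 → H
  i=13: W-S =  4 → E
  i=14: S-D = 15 → P
  i=15: G-P = 17 → R
  i=16: O-Q = 24 → Y
  i=17: N-K =  3 → D
  i=18: Y-T =  5 → F
  i=19: O-U = 20 → U
  i=20: U-N =  7 → H
  i=21: A-W =  4 → E
  shifts repeat with period 8: YDFUHEPR

YDFUHEPR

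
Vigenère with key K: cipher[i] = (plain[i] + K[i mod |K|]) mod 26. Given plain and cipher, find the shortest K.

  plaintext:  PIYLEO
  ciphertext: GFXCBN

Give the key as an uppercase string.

RXZ

  i= 0: G-P = 17 → R
  i= 1: F-I = 23 → X
  i= 2: X-Y = 25 → Z
  i= 3: C-L = 17 → R
  i= 4: B-E = 23 → X
  i= 5: N-O = 25 → Z
  shifts repeat with period 3: RXZ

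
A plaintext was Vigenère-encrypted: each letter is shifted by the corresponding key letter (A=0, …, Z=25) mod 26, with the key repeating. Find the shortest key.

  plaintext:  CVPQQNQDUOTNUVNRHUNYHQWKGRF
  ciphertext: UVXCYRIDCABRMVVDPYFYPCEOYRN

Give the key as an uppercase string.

SAIMIE

  i= 0: U-C = 18 → S
  i= 1: V-V =  0 → A
  i= 2: X-P =  8 → I
  i= 3: C-Q = 12 → M
  i= 4: Y-Q =  8 → I
  i= 5: R-N =  4 → E
  i= 6: I-Q = 18 → S
  i= 7: D-D =  0 → A
  i= 8: C-U =  8 → I
  i= 9: A-O = 12 → M
  i=10: B-T =  8 → I
  i=11: R-N =  4 → E
  i=12: M-U = 18 → S
  i=13: V-V =  0 → A
  i=14: V-N =  8 → I
  i=15: D-R = 12 → M
  i=16: P-H =  8 → I
  i=17: Y-U =  4 → E
  i=18: F-N = 18 → S
  i=19: Y-Y =  0 → A
  i=20: P-H =  8 → I
  i=21: C-Q = 12 → M
  i=22: E-W =  8 → I
  i=23: O-K =  4 → E
  i=24: Y-G = 18 → S
  i=25: R-R =  0 → A
  i=26: N-F =  8 → I
  shifts repeat with period 6: SAIMIE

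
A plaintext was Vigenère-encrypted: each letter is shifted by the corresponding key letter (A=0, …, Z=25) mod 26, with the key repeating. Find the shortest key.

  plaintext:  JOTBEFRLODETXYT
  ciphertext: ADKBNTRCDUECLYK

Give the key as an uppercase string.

RPRAJOA

  i= 0: A-J = 17 → R
  i= 1: D-O = 15 → P
  i= 2: K-T = 17 → R
  i= 3: B-B =  0 → A
  i= 4: N-E =  9 → J
  i= 5: T-F = 14 → O
  i= 6: R-R =  0 → A
  i= 7: C-L = 17 → R
  i= 8: D-O = 15 → P
  i= 9: U-D = 17 → R
  i=10: E-E =  0 → A
  i=11: C-T =  9 → J
  i=12: L-X = 14 → O
  i=13: Y-Y =  0 → A
  i=14: K-T = 17 → R
  shifts repeat with period 7: RPRAJOA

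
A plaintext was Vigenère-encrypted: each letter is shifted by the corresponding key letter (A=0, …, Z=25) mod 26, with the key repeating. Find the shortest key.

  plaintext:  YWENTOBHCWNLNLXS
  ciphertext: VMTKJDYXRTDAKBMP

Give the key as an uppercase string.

  i= 0: V-Y = 23 → X
  i= 1: M-W = 16 → Q
  i= 2: T-E = 15 → P
  i= 3: K-N = 23 → X
  i= 4: J-T = 16 → Q
  i= 5: D-O = 15 → P
  i= 6: Y-B = 23 → X
  i= 7: X-H = 16 → Q
  i= 8: R-C = 15 → P
  i= 9: T-W = 23 → X
  i=10: D-N = 16 → Q
  i=11: A-L = 15 → P
  i=12: K-N = 23 → X
  i=13: B-L = 16 → Q
  i=14: M-X = 15 → P
  i=15: P-S = 23 → X
  shifts repeat with period 3: XQP

XQP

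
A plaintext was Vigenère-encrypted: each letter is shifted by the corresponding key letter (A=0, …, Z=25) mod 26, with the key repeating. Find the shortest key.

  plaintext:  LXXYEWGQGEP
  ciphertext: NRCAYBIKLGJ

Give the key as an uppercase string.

  i= 0: N-L =  2 → C
  i= 1: R-X = 20 → U
  i= 2: C-X =  5 → F
  i= 3: A-Y =  2 → C
  i= 4: Y-E = 20 → U
  i= 5: B-W =  5 → F
  i= 6: I-G =  2 → C
  i= 7: K-Q = 20 → U
  i= 8: L-G =  5 → F
  i= 9: G-E =  2 → C
  i=10: J-P = 20 → U
  shifts repeat with period 3: CUF

CUF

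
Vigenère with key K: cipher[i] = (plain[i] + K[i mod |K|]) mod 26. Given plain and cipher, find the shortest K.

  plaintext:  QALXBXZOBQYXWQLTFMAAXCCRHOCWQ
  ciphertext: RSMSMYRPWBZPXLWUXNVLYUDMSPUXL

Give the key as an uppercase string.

BSBVL

  i= 0: R-Q =  1 → B
  i= 1: S-A = 18 → S
  i= 2: M-L =  1 → B
  i= 3: S-X = 21 → V
  i= 4: M-B = 11 → L
  i= 5: Y-X =  1 → B
  i= 6: R-Z = 18 → S
  i= 7: P-O =  1 → B
  i= 8: W-B = 21 → V
  i= 9: B-Q = 11 → L
  i=10: Z-Y =  1 → B
  i=11: P-X = 18 → S
  i=12: X-W =  1 → B
  i=13: L-Q = 21 → V
  i=14: W-L = 11 → L
  i=15: U-T =  1 → B
  i=16: X-F = 18 → S
  i=17: N-M =  1 → B
  i=18: V-A = 21 → V
  i=19: L-A = 11 → L
  i=20: Y-X =  1 → B
  i=21: U-C = 18 → S
  i=22: D-C =  1 → B
  i=23: M-R = 21 → V
  i=24: S-H = 11 → L
  i=25: P-O =  1 → B
  i=26: U-C = 18 → S
  i=27: X-W =  1 → B
  i=28: L-Q = 21 → V
  shifts repeat with period 5: BSBVL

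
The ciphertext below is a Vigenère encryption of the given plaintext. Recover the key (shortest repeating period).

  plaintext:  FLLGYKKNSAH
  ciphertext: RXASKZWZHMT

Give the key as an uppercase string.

  i= 0: R-F = 12 → M
  i= 1: X-L = 12 → M
  i= 2: A-L = 15 → P
  i= 3: S-G = 12 → M
  i= 4: K-Y = 12 → M
  i= 5: Z-K = 15 → P
  i= 6: W-K = 12 → M
  i= 7: Z-N = 12 → M
  i= 8: H-S = 15 → P
  i= 9: M-A = 12 → M
  i=10: T-H = 12 → M
  shifts repeat with period 3: MMP

MMP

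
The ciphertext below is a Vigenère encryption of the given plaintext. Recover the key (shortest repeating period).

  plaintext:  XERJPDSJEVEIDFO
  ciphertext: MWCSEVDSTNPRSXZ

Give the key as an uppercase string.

  i= 0: M-X = 15 → P
  i= 1: W-E = 18 → S
  i= 2: C-R = 11 → L
  i= 3: S-J =  9 → J
  i= 4: E-P = 15 → P
  i= 5: V-D = 18 → S
  i= 6: D-S = 11 → L
  i= 7: S-J =  9 → J
  i= 8: T-E = 15 → P
  i= 9: N-V = 18 → S
  i=10: P-E = 11 → L
  i=11: R-I =  9 → J
  i=12: S-D = 15 → P
  i=13: X-F = 18 → S
  i=14: Z-O = 11 → L
  shifts repeat with period 4: PSLJ

PSLJ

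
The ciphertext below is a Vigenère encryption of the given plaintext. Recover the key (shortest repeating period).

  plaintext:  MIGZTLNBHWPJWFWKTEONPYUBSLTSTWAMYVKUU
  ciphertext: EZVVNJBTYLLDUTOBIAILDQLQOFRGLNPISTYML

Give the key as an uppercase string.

SRPWUYO

  i= 0: E-M = 18 → S
  i= 1: Z-I = 17 → R
  i= 2: V-G = 15 → P
  i= 3: V-Z = 22 → W
  i= 4: N-T = 20 → U
  i= 5: J-L = 24 → Y
  i= 6: B-N = 14 → O
  i= 7: T-B = 18 → S
  i= 8: Y-H = 17 → R
  i= 9: L-W = 15 → P
  i=10: L-P = 22 → W
  i=11: D-J = 20 → U
  i=12: U-W = 24 → Y
  i=13: T-F = 14 → O
  i=14: O-W = 18 → S
  i=15: B-K = 17 → R
  i=16: I-T = 15 → P
  i=17: A-E = 22 → W
  i=18: I-O = 20 → U
  i=19: L-N = 24 → Y
  i=20: D-P = 14 → O
  i=21: Q-Y = 18 → S
  i=22: L-U = 17 → R
  i=23: Q-B = 15 → P
  i=24: O-S = 22 → W
  i=25: F-L = 20 → U
  i=26: R-T = 24 → Y
  i=27: G-S = 14 → O
  i=28: L-T = 18 → S
  i=29: N-W = 17 → R
  i=30: P-A = 15 → P
  i=31: I-M = 22 → W
  i=32: S-Y = 20 → U
  i=33: T-V = 24 → Y
  i=34: Y-K = 14 → O
  i=35: M-U = 18 → S
  i=36: L-U = 17 → R
  shifts repeat with period 7: SRPWUYO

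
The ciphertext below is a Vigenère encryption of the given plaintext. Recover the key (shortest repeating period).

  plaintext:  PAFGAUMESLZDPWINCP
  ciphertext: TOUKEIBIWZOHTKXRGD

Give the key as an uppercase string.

  i= 0: T-P =  4 → E
  i= 1: O-A = 14 → O
  i= 2: U-F = 15 → P
  i= 3: K-G =  4 → E
  i= 4: E-A =  4 → E
  i= 5: I-U = 14 → O
  i= 6: B-M = 15 → P
  i= 7: I-E =  4 → E
  i= 8: W-S =  4 → E
  i= 9: Z-L = 14 → O
  i=10: O-Z = 15 → P
  i=11: H-D =  4 → E
  i=12: T-P =  4 → E
  i=13: K-W = 14 → O
  i=14: X-I = 15 → P
  i=15: R-N =  4 → E
  i=16: G-C =  4 → E
  i=17: D-P = 14 → O
  shifts repeat with period 4: EOPE

EOPE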